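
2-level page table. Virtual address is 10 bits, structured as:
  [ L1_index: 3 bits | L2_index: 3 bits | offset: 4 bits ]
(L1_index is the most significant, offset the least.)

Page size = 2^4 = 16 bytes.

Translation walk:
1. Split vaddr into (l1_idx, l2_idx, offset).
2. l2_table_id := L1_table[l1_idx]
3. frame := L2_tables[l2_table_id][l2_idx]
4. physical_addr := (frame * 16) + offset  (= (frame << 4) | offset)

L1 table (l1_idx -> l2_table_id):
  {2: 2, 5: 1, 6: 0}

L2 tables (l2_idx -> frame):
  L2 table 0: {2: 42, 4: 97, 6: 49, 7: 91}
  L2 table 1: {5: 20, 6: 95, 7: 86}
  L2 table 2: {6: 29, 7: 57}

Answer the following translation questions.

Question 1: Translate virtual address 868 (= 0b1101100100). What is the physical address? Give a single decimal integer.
Answer: 788

Derivation:
vaddr = 868 = 0b1101100100
Split: l1_idx=6, l2_idx=6, offset=4
L1[6] = 0
L2[0][6] = 49
paddr = 49 * 16 + 4 = 788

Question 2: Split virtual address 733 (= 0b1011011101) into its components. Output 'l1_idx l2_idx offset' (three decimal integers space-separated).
Answer: 5 5 13

Derivation:
vaddr = 733 = 0b1011011101
  top 3 bits -> l1_idx = 5
  next 3 bits -> l2_idx = 5
  bottom 4 bits -> offset = 13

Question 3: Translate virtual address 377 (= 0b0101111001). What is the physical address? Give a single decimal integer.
Answer: 921

Derivation:
vaddr = 377 = 0b0101111001
Split: l1_idx=2, l2_idx=7, offset=9
L1[2] = 2
L2[2][7] = 57
paddr = 57 * 16 + 9 = 921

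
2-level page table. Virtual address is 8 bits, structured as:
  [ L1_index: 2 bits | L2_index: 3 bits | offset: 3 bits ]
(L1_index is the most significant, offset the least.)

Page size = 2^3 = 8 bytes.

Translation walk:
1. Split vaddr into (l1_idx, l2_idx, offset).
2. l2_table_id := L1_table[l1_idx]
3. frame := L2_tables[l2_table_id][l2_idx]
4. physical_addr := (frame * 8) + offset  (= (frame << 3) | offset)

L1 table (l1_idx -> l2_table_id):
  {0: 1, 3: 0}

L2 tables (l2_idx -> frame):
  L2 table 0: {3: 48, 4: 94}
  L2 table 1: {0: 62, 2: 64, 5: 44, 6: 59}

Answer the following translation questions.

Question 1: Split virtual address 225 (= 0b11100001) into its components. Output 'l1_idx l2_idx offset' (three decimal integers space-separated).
Answer: 3 4 1

Derivation:
vaddr = 225 = 0b11100001
  top 2 bits -> l1_idx = 3
  next 3 bits -> l2_idx = 4
  bottom 3 bits -> offset = 1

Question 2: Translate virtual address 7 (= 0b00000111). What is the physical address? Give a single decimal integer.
vaddr = 7 = 0b00000111
Split: l1_idx=0, l2_idx=0, offset=7
L1[0] = 1
L2[1][0] = 62
paddr = 62 * 8 + 7 = 503

Answer: 503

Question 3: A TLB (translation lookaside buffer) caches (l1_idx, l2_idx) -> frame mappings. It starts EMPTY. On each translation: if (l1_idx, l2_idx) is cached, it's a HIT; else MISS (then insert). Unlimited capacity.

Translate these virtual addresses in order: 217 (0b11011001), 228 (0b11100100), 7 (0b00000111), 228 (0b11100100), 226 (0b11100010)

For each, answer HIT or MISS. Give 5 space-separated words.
vaddr=217: (3,3) not in TLB -> MISS, insert
vaddr=228: (3,4) not in TLB -> MISS, insert
vaddr=7: (0,0) not in TLB -> MISS, insert
vaddr=228: (3,4) in TLB -> HIT
vaddr=226: (3,4) in TLB -> HIT

Answer: MISS MISS MISS HIT HIT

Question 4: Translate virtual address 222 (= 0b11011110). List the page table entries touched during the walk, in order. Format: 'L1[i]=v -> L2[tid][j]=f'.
Answer: L1[3]=0 -> L2[0][3]=48

Derivation:
vaddr = 222 = 0b11011110
Split: l1_idx=3, l2_idx=3, offset=6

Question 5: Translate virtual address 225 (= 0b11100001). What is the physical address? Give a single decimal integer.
Answer: 753

Derivation:
vaddr = 225 = 0b11100001
Split: l1_idx=3, l2_idx=4, offset=1
L1[3] = 0
L2[0][4] = 94
paddr = 94 * 8 + 1 = 753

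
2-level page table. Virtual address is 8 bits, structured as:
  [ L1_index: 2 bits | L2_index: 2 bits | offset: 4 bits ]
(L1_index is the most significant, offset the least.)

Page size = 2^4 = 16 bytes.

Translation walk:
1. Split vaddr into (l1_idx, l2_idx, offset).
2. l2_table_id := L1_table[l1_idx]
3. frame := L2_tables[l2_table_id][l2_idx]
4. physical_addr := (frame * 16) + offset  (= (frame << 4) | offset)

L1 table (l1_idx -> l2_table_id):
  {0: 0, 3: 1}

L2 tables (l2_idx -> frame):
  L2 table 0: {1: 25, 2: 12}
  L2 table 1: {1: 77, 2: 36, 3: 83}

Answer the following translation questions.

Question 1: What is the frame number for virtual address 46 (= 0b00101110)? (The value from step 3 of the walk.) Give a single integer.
vaddr = 46: l1_idx=0, l2_idx=2
L1[0] = 0; L2[0][2] = 12

Answer: 12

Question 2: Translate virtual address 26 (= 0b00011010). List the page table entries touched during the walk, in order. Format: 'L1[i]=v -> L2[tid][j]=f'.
Answer: L1[0]=0 -> L2[0][1]=25

Derivation:
vaddr = 26 = 0b00011010
Split: l1_idx=0, l2_idx=1, offset=10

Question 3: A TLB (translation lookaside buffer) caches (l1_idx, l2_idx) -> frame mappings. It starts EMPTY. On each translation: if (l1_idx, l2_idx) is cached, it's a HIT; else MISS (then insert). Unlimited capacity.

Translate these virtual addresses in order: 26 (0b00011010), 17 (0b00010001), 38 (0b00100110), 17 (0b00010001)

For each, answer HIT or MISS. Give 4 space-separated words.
vaddr=26: (0,1) not in TLB -> MISS, insert
vaddr=17: (0,1) in TLB -> HIT
vaddr=38: (0,2) not in TLB -> MISS, insert
vaddr=17: (0,1) in TLB -> HIT

Answer: MISS HIT MISS HIT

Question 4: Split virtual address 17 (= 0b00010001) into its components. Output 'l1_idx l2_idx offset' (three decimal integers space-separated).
Answer: 0 1 1

Derivation:
vaddr = 17 = 0b00010001
  top 2 bits -> l1_idx = 0
  next 2 bits -> l2_idx = 1
  bottom 4 bits -> offset = 1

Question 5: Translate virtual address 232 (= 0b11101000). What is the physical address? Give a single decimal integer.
vaddr = 232 = 0b11101000
Split: l1_idx=3, l2_idx=2, offset=8
L1[3] = 1
L2[1][2] = 36
paddr = 36 * 16 + 8 = 584

Answer: 584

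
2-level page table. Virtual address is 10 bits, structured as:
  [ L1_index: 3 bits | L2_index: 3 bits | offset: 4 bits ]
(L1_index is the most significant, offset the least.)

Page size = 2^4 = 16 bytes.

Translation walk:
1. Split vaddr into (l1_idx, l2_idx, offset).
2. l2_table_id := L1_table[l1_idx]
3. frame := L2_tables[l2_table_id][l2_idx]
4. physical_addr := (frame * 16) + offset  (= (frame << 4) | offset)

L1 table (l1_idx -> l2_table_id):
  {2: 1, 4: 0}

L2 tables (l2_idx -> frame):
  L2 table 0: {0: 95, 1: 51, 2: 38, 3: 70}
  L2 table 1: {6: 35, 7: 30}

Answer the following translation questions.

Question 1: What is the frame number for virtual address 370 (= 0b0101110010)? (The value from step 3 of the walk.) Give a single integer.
vaddr = 370: l1_idx=2, l2_idx=7
L1[2] = 1; L2[1][7] = 30

Answer: 30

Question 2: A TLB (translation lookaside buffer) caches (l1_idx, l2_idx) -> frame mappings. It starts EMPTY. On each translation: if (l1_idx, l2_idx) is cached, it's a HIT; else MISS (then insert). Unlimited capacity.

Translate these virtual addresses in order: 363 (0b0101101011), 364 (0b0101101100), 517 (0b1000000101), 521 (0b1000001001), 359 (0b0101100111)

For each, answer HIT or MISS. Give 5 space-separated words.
Answer: MISS HIT MISS HIT HIT

Derivation:
vaddr=363: (2,6) not in TLB -> MISS, insert
vaddr=364: (2,6) in TLB -> HIT
vaddr=517: (4,0) not in TLB -> MISS, insert
vaddr=521: (4,0) in TLB -> HIT
vaddr=359: (2,6) in TLB -> HIT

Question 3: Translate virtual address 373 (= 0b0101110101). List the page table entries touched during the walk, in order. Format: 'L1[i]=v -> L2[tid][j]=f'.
vaddr = 373 = 0b0101110101
Split: l1_idx=2, l2_idx=7, offset=5

Answer: L1[2]=1 -> L2[1][7]=30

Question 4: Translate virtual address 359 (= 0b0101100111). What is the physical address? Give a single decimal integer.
vaddr = 359 = 0b0101100111
Split: l1_idx=2, l2_idx=6, offset=7
L1[2] = 1
L2[1][6] = 35
paddr = 35 * 16 + 7 = 567

Answer: 567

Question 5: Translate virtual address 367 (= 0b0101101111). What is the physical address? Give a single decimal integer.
Answer: 575

Derivation:
vaddr = 367 = 0b0101101111
Split: l1_idx=2, l2_idx=6, offset=15
L1[2] = 1
L2[1][6] = 35
paddr = 35 * 16 + 15 = 575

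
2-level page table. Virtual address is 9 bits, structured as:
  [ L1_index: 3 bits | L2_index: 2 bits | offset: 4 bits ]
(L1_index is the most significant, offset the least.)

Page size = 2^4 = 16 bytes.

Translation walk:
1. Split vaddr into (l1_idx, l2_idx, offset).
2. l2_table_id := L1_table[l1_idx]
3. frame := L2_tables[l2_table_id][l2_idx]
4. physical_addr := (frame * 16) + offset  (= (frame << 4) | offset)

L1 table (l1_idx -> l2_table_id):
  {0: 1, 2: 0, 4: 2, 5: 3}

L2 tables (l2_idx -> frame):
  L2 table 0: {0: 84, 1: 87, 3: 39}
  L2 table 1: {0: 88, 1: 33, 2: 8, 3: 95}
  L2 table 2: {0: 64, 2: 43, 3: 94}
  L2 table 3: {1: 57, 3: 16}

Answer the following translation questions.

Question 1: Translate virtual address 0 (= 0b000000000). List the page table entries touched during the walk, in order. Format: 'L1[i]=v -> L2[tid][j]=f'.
vaddr = 0 = 0b000000000
Split: l1_idx=0, l2_idx=0, offset=0

Answer: L1[0]=1 -> L2[1][0]=88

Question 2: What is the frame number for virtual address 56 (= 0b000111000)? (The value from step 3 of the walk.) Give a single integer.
vaddr = 56: l1_idx=0, l2_idx=3
L1[0] = 1; L2[1][3] = 95

Answer: 95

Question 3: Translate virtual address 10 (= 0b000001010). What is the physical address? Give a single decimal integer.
Answer: 1418

Derivation:
vaddr = 10 = 0b000001010
Split: l1_idx=0, l2_idx=0, offset=10
L1[0] = 1
L2[1][0] = 88
paddr = 88 * 16 + 10 = 1418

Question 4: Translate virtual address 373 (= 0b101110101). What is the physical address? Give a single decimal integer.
Answer: 261

Derivation:
vaddr = 373 = 0b101110101
Split: l1_idx=5, l2_idx=3, offset=5
L1[5] = 3
L2[3][3] = 16
paddr = 16 * 16 + 5 = 261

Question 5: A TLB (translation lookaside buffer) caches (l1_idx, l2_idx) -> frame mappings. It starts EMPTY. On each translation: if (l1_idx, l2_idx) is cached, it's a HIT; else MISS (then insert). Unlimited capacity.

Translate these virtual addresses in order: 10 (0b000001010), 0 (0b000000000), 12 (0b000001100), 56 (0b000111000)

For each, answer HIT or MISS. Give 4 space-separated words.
vaddr=10: (0,0) not in TLB -> MISS, insert
vaddr=0: (0,0) in TLB -> HIT
vaddr=12: (0,0) in TLB -> HIT
vaddr=56: (0,3) not in TLB -> MISS, insert

Answer: MISS HIT HIT MISS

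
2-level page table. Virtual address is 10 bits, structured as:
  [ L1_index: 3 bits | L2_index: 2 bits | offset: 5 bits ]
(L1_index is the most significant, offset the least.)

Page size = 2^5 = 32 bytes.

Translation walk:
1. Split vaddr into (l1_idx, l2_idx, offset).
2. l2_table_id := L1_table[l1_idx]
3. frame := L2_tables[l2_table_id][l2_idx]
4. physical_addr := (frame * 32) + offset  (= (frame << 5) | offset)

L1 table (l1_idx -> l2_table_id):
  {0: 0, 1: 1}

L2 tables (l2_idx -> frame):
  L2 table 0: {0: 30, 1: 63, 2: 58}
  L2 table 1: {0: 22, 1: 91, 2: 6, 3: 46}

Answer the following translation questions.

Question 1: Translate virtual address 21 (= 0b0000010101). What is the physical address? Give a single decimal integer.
Answer: 981

Derivation:
vaddr = 21 = 0b0000010101
Split: l1_idx=0, l2_idx=0, offset=21
L1[0] = 0
L2[0][0] = 30
paddr = 30 * 32 + 21 = 981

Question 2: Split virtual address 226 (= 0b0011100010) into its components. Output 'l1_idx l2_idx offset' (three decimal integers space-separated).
Answer: 1 3 2

Derivation:
vaddr = 226 = 0b0011100010
  top 3 bits -> l1_idx = 1
  next 2 bits -> l2_idx = 3
  bottom 5 bits -> offset = 2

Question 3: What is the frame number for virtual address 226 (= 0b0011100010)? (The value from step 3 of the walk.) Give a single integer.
Answer: 46

Derivation:
vaddr = 226: l1_idx=1, l2_idx=3
L1[1] = 1; L2[1][3] = 46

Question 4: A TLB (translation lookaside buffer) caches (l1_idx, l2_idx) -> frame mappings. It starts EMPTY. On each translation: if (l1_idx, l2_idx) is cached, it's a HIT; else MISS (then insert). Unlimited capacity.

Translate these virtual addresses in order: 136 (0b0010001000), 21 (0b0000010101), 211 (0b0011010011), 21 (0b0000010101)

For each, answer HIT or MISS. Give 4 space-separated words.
vaddr=136: (1,0) not in TLB -> MISS, insert
vaddr=21: (0,0) not in TLB -> MISS, insert
vaddr=211: (1,2) not in TLB -> MISS, insert
vaddr=21: (0,0) in TLB -> HIT

Answer: MISS MISS MISS HIT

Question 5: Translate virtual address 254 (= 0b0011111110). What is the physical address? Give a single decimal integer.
vaddr = 254 = 0b0011111110
Split: l1_idx=1, l2_idx=3, offset=30
L1[1] = 1
L2[1][3] = 46
paddr = 46 * 32 + 30 = 1502

Answer: 1502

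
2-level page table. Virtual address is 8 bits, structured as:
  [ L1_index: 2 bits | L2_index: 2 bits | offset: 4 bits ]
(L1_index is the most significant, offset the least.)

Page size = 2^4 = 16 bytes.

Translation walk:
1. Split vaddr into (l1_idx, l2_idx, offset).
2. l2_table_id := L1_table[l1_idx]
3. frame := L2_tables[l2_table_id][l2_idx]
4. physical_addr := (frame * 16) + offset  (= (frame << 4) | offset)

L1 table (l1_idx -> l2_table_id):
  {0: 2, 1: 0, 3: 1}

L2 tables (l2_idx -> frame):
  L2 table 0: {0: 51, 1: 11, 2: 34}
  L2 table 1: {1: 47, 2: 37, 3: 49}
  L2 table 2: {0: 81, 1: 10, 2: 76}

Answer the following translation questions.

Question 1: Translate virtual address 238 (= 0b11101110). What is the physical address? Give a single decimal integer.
vaddr = 238 = 0b11101110
Split: l1_idx=3, l2_idx=2, offset=14
L1[3] = 1
L2[1][2] = 37
paddr = 37 * 16 + 14 = 606

Answer: 606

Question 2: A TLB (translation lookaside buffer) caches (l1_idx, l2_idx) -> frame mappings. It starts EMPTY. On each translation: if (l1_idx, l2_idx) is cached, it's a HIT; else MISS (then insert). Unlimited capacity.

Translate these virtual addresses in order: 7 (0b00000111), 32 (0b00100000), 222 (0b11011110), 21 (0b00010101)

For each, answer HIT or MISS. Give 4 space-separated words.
vaddr=7: (0,0) not in TLB -> MISS, insert
vaddr=32: (0,2) not in TLB -> MISS, insert
vaddr=222: (3,1) not in TLB -> MISS, insert
vaddr=21: (0,1) not in TLB -> MISS, insert

Answer: MISS MISS MISS MISS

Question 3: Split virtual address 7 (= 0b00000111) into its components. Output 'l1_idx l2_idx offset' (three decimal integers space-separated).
vaddr = 7 = 0b00000111
  top 2 bits -> l1_idx = 0
  next 2 bits -> l2_idx = 0
  bottom 4 bits -> offset = 7

Answer: 0 0 7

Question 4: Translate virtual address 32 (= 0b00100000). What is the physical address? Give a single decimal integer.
Answer: 1216

Derivation:
vaddr = 32 = 0b00100000
Split: l1_idx=0, l2_idx=2, offset=0
L1[0] = 2
L2[2][2] = 76
paddr = 76 * 16 + 0 = 1216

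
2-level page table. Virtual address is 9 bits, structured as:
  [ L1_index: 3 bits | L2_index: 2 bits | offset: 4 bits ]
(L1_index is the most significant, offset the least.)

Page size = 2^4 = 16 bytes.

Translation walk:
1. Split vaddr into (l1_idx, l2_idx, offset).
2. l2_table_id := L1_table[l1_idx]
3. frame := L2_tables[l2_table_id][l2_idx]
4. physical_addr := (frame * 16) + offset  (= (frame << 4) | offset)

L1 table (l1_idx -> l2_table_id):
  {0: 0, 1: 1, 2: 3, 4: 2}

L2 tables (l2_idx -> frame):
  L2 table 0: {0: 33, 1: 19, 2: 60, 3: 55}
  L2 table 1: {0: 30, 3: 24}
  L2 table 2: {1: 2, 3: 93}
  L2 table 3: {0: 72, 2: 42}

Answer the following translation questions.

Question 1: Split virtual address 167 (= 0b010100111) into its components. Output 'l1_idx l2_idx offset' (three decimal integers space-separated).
Answer: 2 2 7

Derivation:
vaddr = 167 = 0b010100111
  top 3 bits -> l1_idx = 2
  next 2 bits -> l2_idx = 2
  bottom 4 bits -> offset = 7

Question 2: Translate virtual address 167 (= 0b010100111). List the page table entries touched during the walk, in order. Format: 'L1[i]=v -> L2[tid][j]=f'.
Answer: L1[2]=3 -> L2[3][2]=42

Derivation:
vaddr = 167 = 0b010100111
Split: l1_idx=2, l2_idx=2, offset=7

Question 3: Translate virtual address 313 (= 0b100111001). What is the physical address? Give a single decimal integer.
Answer: 1497

Derivation:
vaddr = 313 = 0b100111001
Split: l1_idx=4, l2_idx=3, offset=9
L1[4] = 2
L2[2][3] = 93
paddr = 93 * 16 + 9 = 1497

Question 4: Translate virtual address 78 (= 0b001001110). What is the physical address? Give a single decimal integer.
Answer: 494

Derivation:
vaddr = 78 = 0b001001110
Split: l1_idx=1, l2_idx=0, offset=14
L1[1] = 1
L2[1][0] = 30
paddr = 30 * 16 + 14 = 494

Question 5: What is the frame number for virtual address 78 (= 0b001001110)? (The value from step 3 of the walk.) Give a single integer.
vaddr = 78: l1_idx=1, l2_idx=0
L1[1] = 1; L2[1][0] = 30

Answer: 30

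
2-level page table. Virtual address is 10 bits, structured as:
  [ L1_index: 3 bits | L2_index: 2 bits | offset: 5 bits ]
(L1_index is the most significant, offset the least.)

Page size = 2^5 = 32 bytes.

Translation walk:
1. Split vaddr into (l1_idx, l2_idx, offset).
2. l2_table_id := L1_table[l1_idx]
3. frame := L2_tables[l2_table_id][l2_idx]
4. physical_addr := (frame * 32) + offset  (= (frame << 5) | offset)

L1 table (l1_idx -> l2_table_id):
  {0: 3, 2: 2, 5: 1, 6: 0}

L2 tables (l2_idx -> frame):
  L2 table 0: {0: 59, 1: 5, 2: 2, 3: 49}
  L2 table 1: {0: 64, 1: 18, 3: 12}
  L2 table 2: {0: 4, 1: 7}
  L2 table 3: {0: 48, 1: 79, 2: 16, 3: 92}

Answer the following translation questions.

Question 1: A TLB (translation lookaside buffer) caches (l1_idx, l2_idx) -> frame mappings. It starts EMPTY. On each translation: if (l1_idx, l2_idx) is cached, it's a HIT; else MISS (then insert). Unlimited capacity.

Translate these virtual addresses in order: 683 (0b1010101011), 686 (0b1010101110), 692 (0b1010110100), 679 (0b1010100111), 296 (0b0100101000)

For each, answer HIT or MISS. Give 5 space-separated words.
Answer: MISS HIT HIT HIT MISS

Derivation:
vaddr=683: (5,1) not in TLB -> MISS, insert
vaddr=686: (5,1) in TLB -> HIT
vaddr=692: (5,1) in TLB -> HIT
vaddr=679: (5,1) in TLB -> HIT
vaddr=296: (2,1) not in TLB -> MISS, insert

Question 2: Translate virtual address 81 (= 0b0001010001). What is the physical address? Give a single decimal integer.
vaddr = 81 = 0b0001010001
Split: l1_idx=0, l2_idx=2, offset=17
L1[0] = 3
L2[3][2] = 16
paddr = 16 * 32 + 17 = 529

Answer: 529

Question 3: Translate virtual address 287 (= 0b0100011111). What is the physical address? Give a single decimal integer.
Answer: 159

Derivation:
vaddr = 287 = 0b0100011111
Split: l1_idx=2, l2_idx=0, offset=31
L1[2] = 2
L2[2][0] = 4
paddr = 4 * 32 + 31 = 159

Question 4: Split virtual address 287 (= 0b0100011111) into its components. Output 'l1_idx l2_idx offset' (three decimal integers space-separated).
Answer: 2 0 31

Derivation:
vaddr = 287 = 0b0100011111
  top 3 bits -> l1_idx = 2
  next 2 bits -> l2_idx = 0
  bottom 5 bits -> offset = 31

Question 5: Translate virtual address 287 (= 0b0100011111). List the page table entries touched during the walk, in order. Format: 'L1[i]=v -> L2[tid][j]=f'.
vaddr = 287 = 0b0100011111
Split: l1_idx=2, l2_idx=0, offset=31

Answer: L1[2]=2 -> L2[2][0]=4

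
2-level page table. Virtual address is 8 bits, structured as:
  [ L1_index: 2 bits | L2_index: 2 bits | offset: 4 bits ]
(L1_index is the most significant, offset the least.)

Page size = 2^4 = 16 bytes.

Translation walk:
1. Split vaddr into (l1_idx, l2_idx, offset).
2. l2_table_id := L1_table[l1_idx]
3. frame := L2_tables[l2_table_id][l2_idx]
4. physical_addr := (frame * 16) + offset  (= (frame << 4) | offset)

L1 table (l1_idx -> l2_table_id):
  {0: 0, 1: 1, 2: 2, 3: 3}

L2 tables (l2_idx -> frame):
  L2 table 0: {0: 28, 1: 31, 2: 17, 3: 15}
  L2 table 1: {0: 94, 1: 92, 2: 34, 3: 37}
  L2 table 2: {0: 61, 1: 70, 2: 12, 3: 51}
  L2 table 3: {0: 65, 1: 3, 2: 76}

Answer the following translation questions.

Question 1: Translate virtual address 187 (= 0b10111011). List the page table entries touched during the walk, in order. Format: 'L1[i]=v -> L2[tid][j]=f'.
vaddr = 187 = 0b10111011
Split: l1_idx=2, l2_idx=3, offset=11

Answer: L1[2]=2 -> L2[2][3]=51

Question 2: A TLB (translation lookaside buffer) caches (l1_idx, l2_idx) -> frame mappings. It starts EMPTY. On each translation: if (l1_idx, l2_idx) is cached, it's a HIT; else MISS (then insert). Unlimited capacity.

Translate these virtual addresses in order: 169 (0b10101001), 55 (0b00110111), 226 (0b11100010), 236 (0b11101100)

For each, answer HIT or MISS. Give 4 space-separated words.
Answer: MISS MISS MISS HIT

Derivation:
vaddr=169: (2,2) not in TLB -> MISS, insert
vaddr=55: (0,3) not in TLB -> MISS, insert
vaddr=226: (3,2) not in TLB -> MISS, insert
vaddr=236: (3,2) in TLB -> HIT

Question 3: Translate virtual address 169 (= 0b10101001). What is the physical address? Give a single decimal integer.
Answer: 201

Derivation:
vaddr = 169 = 0b10101001
Split: l1_idx=2, l2_idx=2, offset=9
L1[2] = 2
L2[2][2] = 12
paddr = 12 * 16 + 9 = 201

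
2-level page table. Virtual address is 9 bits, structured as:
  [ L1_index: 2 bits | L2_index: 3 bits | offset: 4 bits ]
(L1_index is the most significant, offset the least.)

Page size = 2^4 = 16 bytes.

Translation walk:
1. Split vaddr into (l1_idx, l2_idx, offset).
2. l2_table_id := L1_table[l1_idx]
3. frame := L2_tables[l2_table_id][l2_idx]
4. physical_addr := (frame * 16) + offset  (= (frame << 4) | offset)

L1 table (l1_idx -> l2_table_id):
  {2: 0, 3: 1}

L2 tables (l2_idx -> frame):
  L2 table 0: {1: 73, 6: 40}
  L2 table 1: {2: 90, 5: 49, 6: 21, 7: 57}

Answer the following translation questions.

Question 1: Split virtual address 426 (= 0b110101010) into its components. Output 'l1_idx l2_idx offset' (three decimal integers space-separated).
vaddr = 426 = 0b110101010
  top 2 bits -> l1_idx = 3
  next 3 bits -> l2_idx = 2
  bottom 4 bits -> offset = 10

Answer: 3 2 10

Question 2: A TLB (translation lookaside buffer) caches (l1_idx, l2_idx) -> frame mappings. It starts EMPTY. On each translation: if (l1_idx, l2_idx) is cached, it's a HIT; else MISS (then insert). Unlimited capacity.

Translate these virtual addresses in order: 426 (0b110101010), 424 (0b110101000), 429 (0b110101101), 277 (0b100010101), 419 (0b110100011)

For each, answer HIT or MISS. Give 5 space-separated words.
vaddr=426: (3,2) not in TLB -> MISS, insert
vaddr=424: (3,2) in TLB -> HIT
vaddr=429: (3,2) in TLB -> HIT
vaddr=277: (2,1) not in TLB -> MISS, insert
vaddr=419: (3,2) in TLB -> HIT

Answer: MISS HIT HIT MISS HIT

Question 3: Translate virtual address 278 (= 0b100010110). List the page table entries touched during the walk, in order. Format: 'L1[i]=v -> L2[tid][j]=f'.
vaddr = 278 = 0b100010110
Split: l1_idx=2, l2_idx=1, offset=6

Answer: L1[2]=0 -> L2[0][1]=73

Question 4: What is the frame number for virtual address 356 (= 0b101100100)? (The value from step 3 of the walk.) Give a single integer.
vaddr = 356: l1_idx=2, l2_idx=6
L1[2] = 0; L2[0][6] = 40

Answer: 40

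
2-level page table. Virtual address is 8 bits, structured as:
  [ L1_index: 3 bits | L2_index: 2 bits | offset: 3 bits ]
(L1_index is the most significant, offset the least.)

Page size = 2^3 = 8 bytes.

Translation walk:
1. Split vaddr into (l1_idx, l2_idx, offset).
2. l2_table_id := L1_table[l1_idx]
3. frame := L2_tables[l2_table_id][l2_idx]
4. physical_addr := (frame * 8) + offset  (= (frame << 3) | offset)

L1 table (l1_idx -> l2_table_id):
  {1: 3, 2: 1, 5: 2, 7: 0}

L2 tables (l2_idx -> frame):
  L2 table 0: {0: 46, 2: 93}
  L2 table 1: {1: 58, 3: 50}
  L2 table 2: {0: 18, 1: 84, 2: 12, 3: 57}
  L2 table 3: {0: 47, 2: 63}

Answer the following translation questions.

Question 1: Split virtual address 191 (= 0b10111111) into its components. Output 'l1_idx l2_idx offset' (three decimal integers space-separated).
Answer: 5 3 7

Derivation:
vaddr = 191 = 0b10111111
  top 3 bits -> l1_idx = 5
  next 2 bits -> l2_idx = 3
  bottom 3 bits -> offset = 7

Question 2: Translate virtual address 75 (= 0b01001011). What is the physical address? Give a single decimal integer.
Answer: 467

Derivation:
vaddr = 75 = 0b01001011
Split: l1_idx=2, l2_idx=1, offset=3
L1[2] = 1
L2[1][1] = 58
paddr = 58 * 8 + 3 = 467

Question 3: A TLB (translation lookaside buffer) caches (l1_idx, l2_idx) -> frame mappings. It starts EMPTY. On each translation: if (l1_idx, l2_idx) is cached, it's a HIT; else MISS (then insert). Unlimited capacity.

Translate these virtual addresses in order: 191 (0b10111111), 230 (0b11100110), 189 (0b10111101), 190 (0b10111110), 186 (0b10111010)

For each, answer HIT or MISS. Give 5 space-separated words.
vaddr=191: (5,3) not in TLB -> MISS, insert
vaddr=230: (7,0) not in TLB -> MISS, insert
vaddr=189: (5,3) in TLB -> HIT
vaddr=190: (5,3) in TLB -> HIT
vaddr=186: (5,3) in TLB -> HIT

Answer: MISS MISS HIT HIT HIT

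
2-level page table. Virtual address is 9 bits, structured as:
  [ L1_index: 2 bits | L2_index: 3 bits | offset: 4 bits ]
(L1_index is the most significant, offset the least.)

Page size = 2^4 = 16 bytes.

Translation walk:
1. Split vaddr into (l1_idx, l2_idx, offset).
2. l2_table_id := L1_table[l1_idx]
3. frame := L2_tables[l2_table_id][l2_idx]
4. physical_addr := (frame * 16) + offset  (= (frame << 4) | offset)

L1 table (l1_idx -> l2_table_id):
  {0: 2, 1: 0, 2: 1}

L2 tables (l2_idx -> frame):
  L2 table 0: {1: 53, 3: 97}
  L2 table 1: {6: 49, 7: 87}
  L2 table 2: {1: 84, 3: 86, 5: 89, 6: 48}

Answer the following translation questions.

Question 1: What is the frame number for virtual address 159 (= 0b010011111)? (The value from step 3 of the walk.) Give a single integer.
vaddr = 159: l1_idx=1, l2_idx=1
L1[1] = 0; L2[0][1] = 53

Answer: 53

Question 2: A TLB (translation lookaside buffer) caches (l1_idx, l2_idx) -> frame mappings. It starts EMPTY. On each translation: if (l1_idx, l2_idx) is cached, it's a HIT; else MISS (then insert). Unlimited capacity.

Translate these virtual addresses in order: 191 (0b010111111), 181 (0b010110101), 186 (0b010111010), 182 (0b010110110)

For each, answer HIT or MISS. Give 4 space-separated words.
Answer: MISS HIT HIT HIT

Derivation:
vaddr=191: (1,3) not in TLB -> MISS, insert
vaddr=181: (1,3) in TLB -> HIT
vaddr=186: (1,3) in TLB -> HIT
vaddr=182: (1,3) in TLB -> HIT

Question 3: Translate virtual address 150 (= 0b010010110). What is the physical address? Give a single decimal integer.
vaddr = 150 = 0b010010110
Split: l1_idx=1, l2_idx=1, offset=6
L1[1] = 0
L2[0][1] = 53
paddr = 53 * 16 + 6 = 854

Answer: 854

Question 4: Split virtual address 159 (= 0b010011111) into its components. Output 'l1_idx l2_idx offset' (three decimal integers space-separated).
vaddr = 159 = 0b010011111
  top 2 bits -> l1_idx = 1
  next 3 bits -> l2_idx = 1
  bottom 4 bits -> offset = 15

Answer: 1 1 15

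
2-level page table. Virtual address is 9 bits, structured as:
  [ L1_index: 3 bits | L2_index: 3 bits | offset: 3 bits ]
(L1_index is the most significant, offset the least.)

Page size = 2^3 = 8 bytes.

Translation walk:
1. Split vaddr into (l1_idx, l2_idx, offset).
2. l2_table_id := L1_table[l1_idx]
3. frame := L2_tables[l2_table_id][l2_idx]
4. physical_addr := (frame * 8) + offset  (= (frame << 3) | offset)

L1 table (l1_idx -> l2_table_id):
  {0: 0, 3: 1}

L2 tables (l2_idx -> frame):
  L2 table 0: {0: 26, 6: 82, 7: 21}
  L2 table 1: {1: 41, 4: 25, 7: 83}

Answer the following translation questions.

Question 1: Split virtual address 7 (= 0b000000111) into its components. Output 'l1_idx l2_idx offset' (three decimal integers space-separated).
Answer: 0 0 7

Derivation:
vaddr = 7 = 0b000000111
  top 3 bits -> l1_idx = 0
  next 3 bits -> l2_idx = 0
  bottom 3 bits -> offset = 7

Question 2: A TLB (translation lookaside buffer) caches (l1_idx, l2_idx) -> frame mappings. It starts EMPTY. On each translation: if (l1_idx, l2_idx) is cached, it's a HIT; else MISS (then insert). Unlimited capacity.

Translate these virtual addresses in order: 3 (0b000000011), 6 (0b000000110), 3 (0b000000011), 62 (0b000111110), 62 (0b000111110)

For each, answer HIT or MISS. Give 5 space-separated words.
Answer: MISS HIT HIT MISS HIT

Derivation:
vaddr=3: (0,0) not in TLB -> MISS, insert
vaddr=6: (0,0) in TLB -> HIT
vaddr=3: (0,0) in TLB -> HIT
vaddr=62: (0,7) not in TLB -> MISS, insert
vaddr=62: (0,7) in TLB -> HIT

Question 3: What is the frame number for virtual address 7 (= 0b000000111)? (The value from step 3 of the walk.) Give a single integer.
Answer: 26

Derivation:
vaddr = 7: l1_idx=0, l2_idx=0
L1[0] = 0; L2[0][0] = 26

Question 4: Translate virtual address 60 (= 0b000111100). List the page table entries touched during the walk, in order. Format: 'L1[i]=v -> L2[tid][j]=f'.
vaddr = 60 = 0b000111100
Split: l1_idx=0, l2_idx=7, offset=4

Answer: L1[0]=0 -> L2[0][7]=21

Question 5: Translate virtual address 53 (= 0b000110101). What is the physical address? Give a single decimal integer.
Answer: 661

Derivation:
vaddr = 53 = 0b000110101
Split: l1_idx=0, l2_idx=6, offset=5
L1[0] = 0
L2[0][6] = 82
paddr = 82 * 8 + 5 = 661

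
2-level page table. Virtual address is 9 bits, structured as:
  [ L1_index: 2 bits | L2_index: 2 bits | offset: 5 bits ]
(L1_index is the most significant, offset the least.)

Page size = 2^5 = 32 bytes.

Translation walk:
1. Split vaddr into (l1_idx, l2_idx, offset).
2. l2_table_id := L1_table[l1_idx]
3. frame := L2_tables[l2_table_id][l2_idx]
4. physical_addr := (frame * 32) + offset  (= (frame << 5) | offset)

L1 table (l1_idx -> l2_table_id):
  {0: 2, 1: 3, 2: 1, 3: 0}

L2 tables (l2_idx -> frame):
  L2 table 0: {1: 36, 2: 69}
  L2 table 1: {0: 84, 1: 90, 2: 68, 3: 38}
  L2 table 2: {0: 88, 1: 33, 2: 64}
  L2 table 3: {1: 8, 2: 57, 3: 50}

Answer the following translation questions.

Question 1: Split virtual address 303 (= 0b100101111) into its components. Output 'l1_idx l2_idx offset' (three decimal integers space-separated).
Answer: 2 1 15

Derivation:
vaddr = 303 = 0b100101111
  top 2 bits -> l1_idx = 2
  next 2 bits -> l2_idx = 1
  bottom 5 bits -> offset = 15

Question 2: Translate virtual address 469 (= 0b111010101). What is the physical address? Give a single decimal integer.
Answer: 2229

Derivation:
vaddr = 469 = 0b111010101
Split: l1_idx=3, l2_idx=2, offset=21
L1[3] = 0
L2[0][2] = 69
paddr = 69 * 32 + 21 = 2229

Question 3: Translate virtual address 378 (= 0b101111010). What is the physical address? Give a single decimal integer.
vaddr = 378 = 0b101111010
Split: l1_idx=2, l2_idx=3, offset=26
L1[2] = 1
L2[1][3] = 38
paddr = 38 * 32 + 26 = 1242

Answer: 1242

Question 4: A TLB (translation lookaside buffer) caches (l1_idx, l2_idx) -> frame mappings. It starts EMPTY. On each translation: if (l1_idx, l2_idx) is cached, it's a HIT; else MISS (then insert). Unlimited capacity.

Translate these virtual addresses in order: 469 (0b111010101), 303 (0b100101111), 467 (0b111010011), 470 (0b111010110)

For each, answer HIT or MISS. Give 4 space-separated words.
Answer: MISS MISS HIT HIT

Derivation:
vaddr=469: (3,2) not in TLB -> MISS, insert
vaddr=303: (2,1) not in TLB -> MISS, insert
vaddr=467: (3,2) in TLB -> HIT
vaddr=470: (3,2) in TLB -> HIT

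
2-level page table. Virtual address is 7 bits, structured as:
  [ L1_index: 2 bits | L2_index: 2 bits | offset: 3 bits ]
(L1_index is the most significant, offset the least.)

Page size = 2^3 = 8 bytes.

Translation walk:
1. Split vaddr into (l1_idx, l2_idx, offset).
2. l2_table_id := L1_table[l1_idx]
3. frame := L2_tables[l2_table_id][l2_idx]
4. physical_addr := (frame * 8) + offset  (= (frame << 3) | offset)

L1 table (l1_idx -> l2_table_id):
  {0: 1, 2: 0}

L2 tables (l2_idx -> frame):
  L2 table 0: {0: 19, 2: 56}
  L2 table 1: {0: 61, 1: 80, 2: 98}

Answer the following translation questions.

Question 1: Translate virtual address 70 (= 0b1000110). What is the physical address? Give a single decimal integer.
vaddr = 70 = 0b1000110
Split: l1_idx=2, l2_idx=0, offset=6
L1[2] = 0
L2[0][0] = 19
paddr = 19 * 8 + 6 = 158

Answer: 158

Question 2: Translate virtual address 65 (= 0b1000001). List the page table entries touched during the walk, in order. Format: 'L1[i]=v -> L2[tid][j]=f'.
Answer: L1[2]=0 -> L2[0][0]=19

Derivation:
vaddr = 65 = 0b1000001
Split: l1_idx=2, l2_idx=0, offset=1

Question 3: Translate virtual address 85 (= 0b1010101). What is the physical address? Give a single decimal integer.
vaddr = 85 = 0b1010101
Split: l1_idx=2, l2_idx=2, offset=5
L1[2] = 0
L2[0][2] = 56
paddr = 56 * 8 + 5 = 453

Answer: 453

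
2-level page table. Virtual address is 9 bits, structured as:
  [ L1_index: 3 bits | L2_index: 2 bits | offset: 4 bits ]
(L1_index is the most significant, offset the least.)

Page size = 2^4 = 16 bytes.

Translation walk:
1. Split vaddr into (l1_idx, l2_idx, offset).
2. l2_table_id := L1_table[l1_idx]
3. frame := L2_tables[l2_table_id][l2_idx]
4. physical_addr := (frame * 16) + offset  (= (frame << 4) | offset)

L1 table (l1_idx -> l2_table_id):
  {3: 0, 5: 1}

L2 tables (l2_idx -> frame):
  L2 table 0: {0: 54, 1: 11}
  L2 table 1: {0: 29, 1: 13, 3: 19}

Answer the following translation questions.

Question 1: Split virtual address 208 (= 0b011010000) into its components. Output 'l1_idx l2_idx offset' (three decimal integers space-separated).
vaddr = 208 = 0b011010000
  top 3 bits -> l1_idx = 3
  next 2 bits -> l2_idx = 1
  bottom 4 bits -> offset = 0

Answer: 3 1 0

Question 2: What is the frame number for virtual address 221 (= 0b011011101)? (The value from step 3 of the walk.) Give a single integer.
Answer: 11

Derivation:
vaddr = 221: l1_idx=3, l2_idx=1
L1[3] = 0; L2[0][1] = 11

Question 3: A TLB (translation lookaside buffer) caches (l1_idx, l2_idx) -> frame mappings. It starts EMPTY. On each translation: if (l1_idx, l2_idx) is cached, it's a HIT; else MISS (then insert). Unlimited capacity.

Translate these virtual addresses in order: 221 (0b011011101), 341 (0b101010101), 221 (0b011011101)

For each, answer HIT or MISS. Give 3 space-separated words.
vaddr=221: (3,1) not in TLB -> MISS, insert
vaddr=341: (5,1) not in TLB -> MISS, insert
vaddr=221: (3,1) in TLB -> HIT

Answer: MISS MISS HIT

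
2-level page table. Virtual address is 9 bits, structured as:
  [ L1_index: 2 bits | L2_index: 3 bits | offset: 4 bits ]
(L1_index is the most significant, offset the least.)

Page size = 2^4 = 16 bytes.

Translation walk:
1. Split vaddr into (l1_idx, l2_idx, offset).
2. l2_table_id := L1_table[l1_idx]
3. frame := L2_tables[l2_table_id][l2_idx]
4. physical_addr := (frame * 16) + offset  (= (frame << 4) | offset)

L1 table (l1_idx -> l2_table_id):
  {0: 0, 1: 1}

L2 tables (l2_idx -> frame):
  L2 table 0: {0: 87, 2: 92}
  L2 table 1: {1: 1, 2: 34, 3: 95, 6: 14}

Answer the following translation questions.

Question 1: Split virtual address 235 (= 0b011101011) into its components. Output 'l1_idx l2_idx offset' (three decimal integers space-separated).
vaddr = 235 = 0b011101011
  top 2 bits -> l1_idx = 1
  next 3 bits -> l2_idx = 6
  bottom 4 bits -> offset = 11

Answer: 1 6 11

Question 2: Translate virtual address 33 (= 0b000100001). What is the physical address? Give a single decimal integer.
vaddr = 33 = 0b000100001
Split: l1_idx=0, l2_idx=2, offset=1
L1[0] = 0
L2[0][2] = 92
paddr = 92 * 16 + 1 = 1473

Answer: 1473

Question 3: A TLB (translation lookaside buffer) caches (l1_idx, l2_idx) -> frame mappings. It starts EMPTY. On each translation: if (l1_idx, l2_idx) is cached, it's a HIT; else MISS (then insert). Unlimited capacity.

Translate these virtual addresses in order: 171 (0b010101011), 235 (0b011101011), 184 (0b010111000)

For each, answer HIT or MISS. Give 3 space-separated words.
Answer: MISS MISS MISS

Derivation:
vaddr=171: (1,2) not in TLB -> MISS, insert
vaddr=235: (1,6) not in TLB -> MISS, insert
vaddr=184: (1,3) not in TLB -> MISS, insert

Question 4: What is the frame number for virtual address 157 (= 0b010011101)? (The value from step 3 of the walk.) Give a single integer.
vaddr = 157: l1_idx=1, l2_idx=1
L1[1] = 1; L2[1][1] = 1

Answer: 1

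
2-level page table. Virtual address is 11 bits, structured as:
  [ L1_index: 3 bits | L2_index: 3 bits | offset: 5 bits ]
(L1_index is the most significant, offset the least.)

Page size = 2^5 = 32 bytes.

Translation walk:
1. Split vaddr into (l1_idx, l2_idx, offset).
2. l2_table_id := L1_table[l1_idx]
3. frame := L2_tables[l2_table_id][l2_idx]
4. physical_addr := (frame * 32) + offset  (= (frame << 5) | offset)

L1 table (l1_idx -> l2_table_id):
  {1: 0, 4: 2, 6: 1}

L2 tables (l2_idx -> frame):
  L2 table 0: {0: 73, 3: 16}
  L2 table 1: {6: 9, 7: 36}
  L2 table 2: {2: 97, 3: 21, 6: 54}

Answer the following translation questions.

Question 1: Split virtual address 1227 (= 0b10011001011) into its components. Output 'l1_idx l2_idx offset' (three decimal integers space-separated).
Answer: 4 6 11

Derivation:
vaddr = 1227 = 0b10011001011
  top 3 bits -> l1_idx = 4
  next 3 bits -> l2_idx = 6
  bottom 5 bits -> offset = 11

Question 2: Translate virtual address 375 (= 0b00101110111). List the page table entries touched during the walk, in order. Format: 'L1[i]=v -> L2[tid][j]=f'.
vaddr = 375 = 0b00101110111
Split: l1_idx=1, l2_idx=3, offset=23

Answer: L1[1]=0 -> L2[0][3]=16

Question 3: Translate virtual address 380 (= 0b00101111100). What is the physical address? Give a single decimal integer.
vaddr = 380 = 0b00101111100
Split: l1_idx=1, l2_idx=3, offset=28
L1[1] = 0
L2[0][3] = 16
paddr = 16 * 32 + 28 = 540

Answer: 540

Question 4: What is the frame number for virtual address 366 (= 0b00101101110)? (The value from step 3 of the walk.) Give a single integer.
Answer: 16

Derivation:
vaddr = 366: l1_idx=1, l2_idx=3
L1[1] = 0; L2[0][3] = 16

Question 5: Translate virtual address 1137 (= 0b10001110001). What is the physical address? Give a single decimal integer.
vaddr = 1137 = 0b10001110001
Split: l1_idx=4, l2_idx=3, offset=17
L1[4] = 2
L2[2][3] = 21
paddr = 21 * 32 + 17 = 689

Answer: 689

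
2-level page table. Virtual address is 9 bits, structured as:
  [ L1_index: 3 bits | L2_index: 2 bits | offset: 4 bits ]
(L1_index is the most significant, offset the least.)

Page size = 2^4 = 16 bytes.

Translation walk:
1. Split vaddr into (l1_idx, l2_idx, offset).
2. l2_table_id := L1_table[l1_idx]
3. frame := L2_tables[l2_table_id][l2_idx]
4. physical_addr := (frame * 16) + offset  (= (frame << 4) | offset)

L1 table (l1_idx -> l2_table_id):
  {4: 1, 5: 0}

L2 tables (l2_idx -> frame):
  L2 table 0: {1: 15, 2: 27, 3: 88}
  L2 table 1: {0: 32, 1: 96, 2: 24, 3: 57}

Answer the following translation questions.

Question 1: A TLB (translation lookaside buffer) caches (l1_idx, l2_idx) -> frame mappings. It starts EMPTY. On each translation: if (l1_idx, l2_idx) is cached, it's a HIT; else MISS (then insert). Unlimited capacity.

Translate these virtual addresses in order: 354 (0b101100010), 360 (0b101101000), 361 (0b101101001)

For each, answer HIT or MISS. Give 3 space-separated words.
vaddr=354: (5,2) not in TLB -> MISS, insert
vaddr=360: (5,2) in TLB -> HIT
vaddr=361: (5,2) in TLB -> HIT

Answer: MISS HIT HIT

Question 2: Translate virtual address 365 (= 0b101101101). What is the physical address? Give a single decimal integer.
vaddr = 365 = 0b101101101
Split: l1_idx=5, l2_idx=2, offset=13
L1[5] = 0
L2[0][2] = 27
paddr = 27 * 16 + 13 = 445

Answer: 445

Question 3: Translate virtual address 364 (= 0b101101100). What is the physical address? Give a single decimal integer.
Answer: 444

Derivation:
vaddr = 364 = 0b101101100
Split: l1_idx=5, l2_idx=2, offset=12
L1[5] = 0
L2[0][2] = 27
paddr = 27 * 16 + 12 = 444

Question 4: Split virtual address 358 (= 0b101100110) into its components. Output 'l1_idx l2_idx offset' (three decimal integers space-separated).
vaddr = 358 = 0b101100110
  top 3 bits -> l1_idx = 5
  next 2 bits -> l2_idx = 2
  bottom 4 bits -> offset = 6

Answer: 5 2 6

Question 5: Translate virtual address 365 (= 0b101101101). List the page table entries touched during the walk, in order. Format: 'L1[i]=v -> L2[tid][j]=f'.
Answer: L1[5]=0 -> L2[0][2]=27

Derivation:
vaddr = 365 = 0b101101101
Split: l1_idx=5, l2_idx=2, offset=13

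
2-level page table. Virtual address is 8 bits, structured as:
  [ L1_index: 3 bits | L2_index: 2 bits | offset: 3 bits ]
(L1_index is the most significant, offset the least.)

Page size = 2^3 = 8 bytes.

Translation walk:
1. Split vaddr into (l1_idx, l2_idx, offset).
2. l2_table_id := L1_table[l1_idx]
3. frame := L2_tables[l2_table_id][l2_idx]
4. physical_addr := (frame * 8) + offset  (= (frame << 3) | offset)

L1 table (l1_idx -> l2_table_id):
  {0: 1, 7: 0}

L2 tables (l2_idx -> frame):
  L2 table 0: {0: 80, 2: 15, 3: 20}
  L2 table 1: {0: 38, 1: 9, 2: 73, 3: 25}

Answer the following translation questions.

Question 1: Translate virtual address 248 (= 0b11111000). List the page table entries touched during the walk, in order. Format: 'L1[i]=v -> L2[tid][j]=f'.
vaddr = 248 = 0b11111000
Split: l1_idx=7, l2_idx=3, offset=0

Answer: L1[7]=0 -> L2[0][3]=20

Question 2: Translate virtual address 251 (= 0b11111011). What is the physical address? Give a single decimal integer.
vaddr = 251 = 0b11111011
Split: l1_idx=7, l2_idx=3, offset=3
L1[7] = 0
L2[0][3] = 20
paddr = 20 * 8 + 3 = 163

Answer: 163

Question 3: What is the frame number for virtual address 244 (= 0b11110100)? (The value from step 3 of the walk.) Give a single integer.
vaddr = 244: l1_idx=7, l2_idx=2
L1[7] = 0; L2[0][2] = 15

Answer: 15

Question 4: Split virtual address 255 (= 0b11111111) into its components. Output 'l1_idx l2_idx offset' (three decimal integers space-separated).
Answer: 7 3 7

Derivation:
vaddr = 255 = 0b11111111
  top 3 bits -> l1_idx = 7
  next 2 bits -> l2_idx = 3
  bottom 3 bits -> offset = 7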